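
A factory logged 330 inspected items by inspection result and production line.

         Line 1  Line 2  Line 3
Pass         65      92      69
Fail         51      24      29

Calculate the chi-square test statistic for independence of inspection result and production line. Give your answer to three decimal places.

14.798

Row totals: 226, 104. Column totals: 116, 116, 98. Grand total N = 330.
Expected counts (row total × column total / N):
  Pass, Line 1: 226×116/330 = 79.4424
  Pass, Line 2: 226×116/330 = 79.4424
  Pass, Line 3: 226×98/330 = 67.1152
  Fail, Line 1: 104×116/330 = 36.5576
  Fail, Line 2: 104×116/330 = 36.5576
  Fail, Line 3: 104×98/330 = 30.8848
Contributions (O − E)²/E:
  (65 − 79.4424)²/79.4424 = 2.6256
  (92 − 79.4424)²/79.4424 = 1.9850
  (69 − 67.1152)²/67.1152 = 0.0529
  (51 − 36.5576)²/36.5576 = 5.7056
  (24 − 36.5576)²/36.5576 = 4.3136
  (29 − 30.8848)²/30.8848 = 0.1150
χ² = 2.6256 + 1.9850 + 0.0529 + 5.7056 + 4.3136 + 0.1150 = 14.798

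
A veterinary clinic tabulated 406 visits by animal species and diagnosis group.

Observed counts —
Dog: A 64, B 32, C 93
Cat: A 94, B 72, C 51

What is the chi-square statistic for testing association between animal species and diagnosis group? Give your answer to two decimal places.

31.55

Row totals: 189, 217. Column totals: 158, 104, 144. Grand total N = 406.
Expected counts (row total × column total / N):
  Dog, A: 189×158/406 = 73.552
  Dog, B: 189×104/406 = 48.414
  Dog, C: 189×144/406 = 67.034
  Cat, A: 217×158/406 = 84.448
  Cat, B: 217×104/406 = 55.586
  Cat, C: 217×144/406 = 76.966
Contributions (O − E)²/E:
  (64 − 73.552)²/73.552 = 1.2405
  (32 − 48.414)²/48.414 = 5.5649
  (93 − 67.034)²/67.034 = 10.0581
  (94 − 84.448)²/84.448 = 1.0804
  (72 − 55.586)²/55.586 = 4.8469
  (51 − 76.966)²/76.966 = 8.7601
χ² = 1.2405 + 5.5649 + 10.0581 + 1.0804 + 4.8469 + 8.7601 = 31.55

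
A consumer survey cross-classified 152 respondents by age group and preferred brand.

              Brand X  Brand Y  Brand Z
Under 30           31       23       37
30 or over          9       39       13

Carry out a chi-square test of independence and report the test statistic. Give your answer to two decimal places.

Row totals: 91, 61. Column totals: 40, 62, 50. Grand total N = 152.
Expected counts (row total × column total / N):
  Under 30, Brand X: 91×40/152 = 23.947
  Under 30, Brand Y: 91×62/152 = 37.118
  Under 30, Brand Z: 91×50/152 = 29.934
  30 or over, Brand X: 61×40/152 = 16.053
  30 or over, Brand Y: 61×62/152 = 24.882
  30 or over, Brand Z: 61×50/152 = 20.066
Contributions (O − E)²/E:
  (31 − 23.947)²/23.947 = 2.0773
  (23 − 37.118)²/37.118 = 5.3698
  (37 − 29.934)²/29.934 = 1.6679
  (9 − 16.053)²/16.053 = 3.0988
  (39 − 24.882)²/24.882 = 8.0105
  (13 − 20.066)²/20.066 = 2.4882
χ² = 2.0773 + 5.3698 + 1.6679 + 3.0988 + 8.0105 + 2.4882 = 22.71

22.71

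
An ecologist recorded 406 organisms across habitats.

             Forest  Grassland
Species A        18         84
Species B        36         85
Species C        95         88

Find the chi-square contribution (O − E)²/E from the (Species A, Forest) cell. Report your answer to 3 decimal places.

Row total (Species A) = 102; column total (Forest) = 149; N = 406.
Expected count E = 102 × 149 / 406 = 37.4335.
Contribution = (O − E)²/E = (18 − 37.4335)² / 37.4335 = 10.089.

10.089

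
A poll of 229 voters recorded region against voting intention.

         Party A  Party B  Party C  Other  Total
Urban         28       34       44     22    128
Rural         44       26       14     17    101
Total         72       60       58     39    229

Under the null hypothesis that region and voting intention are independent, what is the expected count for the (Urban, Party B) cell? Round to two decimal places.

Row total (Urban) = 128; column total (Party B) = 60; grand total N = 229.
Expected count = (row total × column total) / N = 128 × 60 / 229 = 33.54.

33.54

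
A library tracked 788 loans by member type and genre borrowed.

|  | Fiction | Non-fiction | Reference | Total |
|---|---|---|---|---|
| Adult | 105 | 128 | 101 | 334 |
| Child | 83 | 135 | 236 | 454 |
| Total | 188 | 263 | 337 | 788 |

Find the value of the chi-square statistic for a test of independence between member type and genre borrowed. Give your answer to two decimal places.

Grand total N = 788.
Expected counts (row total × column total / N):
  Adult, Fiction: 334×188/788 = 79.685
  Adult, Non-fiction: 334×263/788 = 111.475
  Adult, Reference: 334×337/788 = 142.840
  Child, Fiction: 454×188/788 = 108.315
  Child, Non-fiction: 454×263/788 = 151.525
  Child, Reference: 454×337/788 = 194.160
Contributions (O − E)²/E:
  (105 − 79.685)²/79.685 = 8.0423
  (128 − 111.475)²/111.475 = 2.4497
  (101 − 142.840)²/142.840 = 12.2556
  (83 − 108.315)²/108.315 = 5.9165
  (135 − 151.525)²/151.525 = 1.8022
  (236 − 194.160)²/194.160 = 9.0162
χ² = 8.0423 + 2.4497 + 12.2556 + 5.9165 + 1.8022 + 9.0162 = 39.48

39.48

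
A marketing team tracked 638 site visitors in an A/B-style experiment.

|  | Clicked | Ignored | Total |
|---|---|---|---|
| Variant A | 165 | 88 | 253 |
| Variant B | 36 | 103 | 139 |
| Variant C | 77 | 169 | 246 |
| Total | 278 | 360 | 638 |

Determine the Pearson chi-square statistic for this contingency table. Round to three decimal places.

Grand total N = 638.
Expected counts (row total × column total / N):
  Variant A, Clicked: 253×278/638 = 110.2414
  Variant A, Ignored: 253×360/638 = 142.7586
  Variant B, Clicked: 139×278/638 = 60.5674
  Variant B, Ignored: 139×360/638 = 78.4326
  Variant C, Clicked: 246×278/638 = 107.1912
  Variant C, Ignored: 246×360/638 = 138.8088
Contributions (O − E)²/E:
  (165 − 110.2414)²/110.2414 = 27.1994
  (88 − 142.7586)²/142.7586 = 21.0040
  (36 − 60.5674)²/60.5674 = 9.9650
  (103 − 78.4326)²/78.4326 = 7.6952
  (77 − 107.1912)²/107.1912 = 8.5036
  (169 − 138.8088)²/138.8088 = 6.5666
χ² = 27.1994 + 21.0040 + 9.9650 + 7.6952 + 8.5036 + 6.5666 = 80.934

80.934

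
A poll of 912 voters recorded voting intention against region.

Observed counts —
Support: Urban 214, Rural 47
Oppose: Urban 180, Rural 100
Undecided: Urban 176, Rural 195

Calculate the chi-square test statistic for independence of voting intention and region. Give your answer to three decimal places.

Row totals: 261, 280, 371. Column totals: 570, 342. Grand total N = 912.
Expected counts (row total × column total / N):
  Support, Urban: 261×570/912 = 163.1250
  Support, Rural: 261×342/912 = 97.8750
  Oppose, Urban: 280×570/912 = 175.0000
  Oppose, Rural: 280×342/912 = 105.0000
  Undecided, Urban: 371×570/912 = 231.8750
  Undecided, Rural: 371×342/912 = 139.1250
Contributions (O − E)²/E:
  (214 − 163.1250)²/163.1250 = 15.8668
  (47 − 97.8750)²/97.8750 = 26.4446
  (180 − 175.0000)²/175.0000 = 0.1429
  (100 − 105.0000)²/105.0000 = 0.2381
  (176 − 231.8750)²/231.8750 = 13.4642
  (195 − 139.1250)²/139.1250 = 22.4404
χ² = 15.8668 + 26.4446 + 0.1429 + 0.2381 + 13.4642 + 22.4404 = 78.597

78.597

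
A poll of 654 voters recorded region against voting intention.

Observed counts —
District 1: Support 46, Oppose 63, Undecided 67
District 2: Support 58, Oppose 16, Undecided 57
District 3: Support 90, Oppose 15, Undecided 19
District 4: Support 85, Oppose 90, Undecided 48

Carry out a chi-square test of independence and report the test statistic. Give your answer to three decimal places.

103.701

Row totals: 176, 131, 124, 223. Column totals: 279, 184, 191. Grand total N = 654.
Expected counts (row total × column total / N):
  District 1, Support: 176×279/654 = 75.0826
  District 1, Oppose: 176×184/654 = 49.5168
  District 1, Undecided: 176×191/654 = 51.4006
  District 2, Support: 131×279/654 = 55.8853
  District 2, Oppose: 131×184/654 = 36.8563
  District 2, Undecided: 131×191/654 = 38.2584
  District 3, Support: 124×279/654 = 52.8991
  District 3, Oppose: 124×184/654 = 34.8869
  District 3, Undecided: 124×191/654 = 36.2141
  District 4, Support: 223×279/654 = 95.1330
  District 4, Oppose: 223×184/654 = 62.7401
  District 4, Undecided: 223×191/654 = 65.1269
Contributions (O − E)²/E:
  (46 − 75.0826)²/75.0826 = 11.2649
  (63 − 49.5168)²/49.5168 = 3.6714
  (67 − 51.4006)²/51.4006 = 4.7342
  (58 − 55.8853)²/55.8853 = 0.0800
  (16 − 36.8563)²/36.8563 = 11.8022
  (57 − 38.2584)²/38.2584 = 9.1809
  (90 − 52.8991)²/52.8991 = 26.0208
  (15 − 34.8869)²/34.8869 = 11.3363
  (19 − 36.2141)²/36.2141 = 8.1826
  (85 − 95.1330)²/95.1330 = 1.0793
  (90 − 62.7401)²/62.7401 = 11.8441
  (48 − 65.1269)²/65.1269 = 4.5040
χ² = 11.2649 + 3.6714 + 4.7342 + 0.0800 + 11.8022 + 9.1809 + 26.0208 + 11.3363 + 8.1826 + 1.0793 + 11.8441 + 4.5040 = 103.701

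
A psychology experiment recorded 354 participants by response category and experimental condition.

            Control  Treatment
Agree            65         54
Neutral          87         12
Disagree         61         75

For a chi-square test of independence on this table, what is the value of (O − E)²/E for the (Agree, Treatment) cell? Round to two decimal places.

Row total (Agree) = 119; column total (Treatment) = 141; N = 354.
Expected count E = 119 × 141 / 354 = 47.398.
Contribution = (O − E)²/E = (54 − 47.398)² / 47.398 = 0.92.

0.92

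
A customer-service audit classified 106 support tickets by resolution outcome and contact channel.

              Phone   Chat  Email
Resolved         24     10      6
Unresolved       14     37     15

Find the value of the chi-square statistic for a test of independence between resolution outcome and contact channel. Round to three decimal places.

16.622

Row totals: 40, 66. Column totals: 38, 47, 21. Grand total N = 106.
Expected counts (row total × column total / N):
  Resolved, Phone: 40×38/106 = 14.3396
  Resolved, Chat: 40×47/106 = 17.7358
  Resolved, Email: 40×21/106 = 7.9245
  Unresolved, Phone: 66×38/106 = 23.6604
  Unresolved, Chat: 66×47/106 = 29.2642
  Unresolved, Email: 66×21/106 = 13.0755
Contributions (O − E)²/E:
  (24 − 14.3396)²/14.3396 = 6.5081
  (10 − 17.7358)²/17.7358 = 3.3741
  (6 − 7.9245)²/7.9245 = 0.4674
  (14 − 23.6604)²/23.6604 = 3.9443
  (37 − 29.2642)²/29.2642 = 2.0449
  (15 − 13.0755)²/13.0755 = 0.2833
χ² = 6.5081 + 3.3741 + 0.4674 + 3.9443 + 2.0449 + 0.2833 = 16.622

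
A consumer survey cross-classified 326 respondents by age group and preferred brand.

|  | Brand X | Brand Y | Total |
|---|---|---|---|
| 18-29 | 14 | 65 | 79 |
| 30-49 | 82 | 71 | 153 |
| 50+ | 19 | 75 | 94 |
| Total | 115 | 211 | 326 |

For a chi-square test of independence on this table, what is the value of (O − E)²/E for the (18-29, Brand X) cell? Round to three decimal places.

Row total (18-29) = 79; column total (Brand X) = 115; N = 326.
Expected count E = 79 × 115 / 326 = 27.8681.
Contribution = (O − E)²/E = (14 − 27.8681)² / 27.8681 = 6.901.

6.901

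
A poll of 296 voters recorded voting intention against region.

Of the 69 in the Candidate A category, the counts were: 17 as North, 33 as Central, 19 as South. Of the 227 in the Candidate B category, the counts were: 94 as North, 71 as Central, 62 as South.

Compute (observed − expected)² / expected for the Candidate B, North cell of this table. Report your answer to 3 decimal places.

0.925

Row total (Candidate B) = 227; column total (North) = 111; N = 296.
Expected count E = 227 × 111 / 296 = 85.1250.
Contribution = (O − E)²/E = (94 − 85.1250)² / 85.1250 = 0.925.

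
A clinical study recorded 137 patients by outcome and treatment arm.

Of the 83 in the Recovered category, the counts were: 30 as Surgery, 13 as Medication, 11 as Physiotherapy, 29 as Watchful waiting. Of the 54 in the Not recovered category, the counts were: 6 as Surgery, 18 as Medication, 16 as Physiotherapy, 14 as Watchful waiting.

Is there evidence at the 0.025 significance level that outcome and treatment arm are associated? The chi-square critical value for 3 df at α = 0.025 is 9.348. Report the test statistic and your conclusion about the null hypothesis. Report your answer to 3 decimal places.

Row totals: 83, 54. Column totals: 36, 31, 27, 43. Grand total N = 137.
Expected counts (row total × column total / N):
  Recovered, Surgery: 83×36/137 = 21.8102
  Recovered, Medication: 83×31/137 = 18.7810
  Recovered, Physiotherapy: 83×27/137 = 16.3577
  Recovered, Watchful waiting: 83×43/137 = 26.0511
  Not recovered, Surgery: 54×36/137 = 14.1898
  Not recovered, Medication: 54×31/137 = 12.2190
  Not recovered, Physiotherapy: 54×27/137 = 10.6423
  Not recovered, Watchful waiting: 54×43/137 = 16.9489
Contributions (O − E)²/E:
  (30 − 21.8102)²/21.8102 = 3.0753
  (13 − 18.7810)²/18.7810 = 1.7795
  (11 − 16.3577)²/16.3577 = 1.7548
  (29 − 26.0511)²/26.0511 = 0.3338
  (6 − 14.1898)²/14.1898 = 4.7268
  (18 − 12.2190)²/12.2190 = 2.7351
  (16 − 10.6423)²/10.6423 = 2.6973
  (14 − 16.9489)²/16.9489 = 0.5131
χ² = 3.0753 + 1.7795 + 1.7548 + 0.3338 + 4.7268 + 2.7351 + 2.6973 + 0.5131 = 17.616
df = (2−1)(4−1) = 3. Since 17.616 > 9.348, reject the null hypothesis of independence at α = 0.025.

17.616; reject H₀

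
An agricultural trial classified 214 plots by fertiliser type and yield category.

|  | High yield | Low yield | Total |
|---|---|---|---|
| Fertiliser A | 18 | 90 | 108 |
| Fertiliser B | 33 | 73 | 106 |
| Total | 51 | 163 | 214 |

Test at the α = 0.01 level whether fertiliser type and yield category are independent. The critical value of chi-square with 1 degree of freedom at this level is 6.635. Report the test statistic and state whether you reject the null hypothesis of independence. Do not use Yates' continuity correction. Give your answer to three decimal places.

Grand total N = 214.
Expected counts (row total × column total / N):
  Fertiliser A, High yield: 108×51/214 = 25.7383
  Fertiliser A, Low yield: 108×163/214 = 82.2617
  Fertiliser B, High yield: 106×51/214 = 25.2617
  Fertiliser B, Low yield: 106×163/214 = 80.7383
Contributions (O − E)²/E:
  (18 − 25.7383)²/25.7383 = 2.3265
  (90 − 82.2617)²/82.2617 = 0.7279
  (33 − 25.2617)²/25.2617 = 2.3704
  (73 − 80.7383)²/80.7383 = 0.7417
χ² = 2.3265 + 0.7279 + 2.3704 + 0.7417 = 6.167
df = (2−1)(2−1) = 1. Since 6.167 < 6.635, fail to reject the null hypothesis of independence at α = 0.01.

6.167; fail to reject H₀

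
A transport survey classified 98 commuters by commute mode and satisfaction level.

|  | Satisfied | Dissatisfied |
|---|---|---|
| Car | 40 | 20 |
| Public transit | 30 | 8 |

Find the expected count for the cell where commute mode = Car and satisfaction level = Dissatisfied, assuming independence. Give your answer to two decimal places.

Row total (Car) = 60; column total (Dissatisfied) = 28; grand total N = 98.
Expected count = (row total × column total) / N = 60 × 28 / 98 = 17.14.

17.14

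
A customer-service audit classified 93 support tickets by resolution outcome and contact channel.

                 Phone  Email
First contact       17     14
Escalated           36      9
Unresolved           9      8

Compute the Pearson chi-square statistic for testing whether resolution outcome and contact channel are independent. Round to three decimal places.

6.993

Row totals: 31, 45, 17. Column totals: 62, 31. Grand total N = 93.
Expected counts (row total × column total / N):
  First contact, Phone: 31×62/93 = 20.6667
  First contact, Email: 31×31/93 = 10.3333
  Escalated, Phone: 45×62/93 = 30.0000
  Escalated, Email: 45×31/93 = 15.0000
  Unresolved, Phone: 17×62/93 = 11.3333
  Unresolved, Email: 17×31/93 = 5.6667
Contributions (O − E)²/E:
  (17 − 20.6667)²/20.6667 = 0.6505
  (14 − 10.3333)²/10.3333 = 1.3011
  (36 − 30.0000)²/30.0000 = 1.2000
  (9 − 15.0000)²/15.0000 = 2.4000
  (9 − 11.3333)²/11.3333 = 0.4804
  (8 − 5.6667)²/5.6667 = 0.9608
χ² = 0.6505 + 1.3011 + 1.2000 + 2.4000 + 0.4804 + 0.9608 = 6.993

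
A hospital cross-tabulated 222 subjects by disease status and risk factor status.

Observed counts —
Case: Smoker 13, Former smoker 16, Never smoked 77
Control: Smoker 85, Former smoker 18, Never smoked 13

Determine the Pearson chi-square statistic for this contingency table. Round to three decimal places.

Row totals: 106, 116. Column totals: 98, 34, 90. Grand total N = 222.
Expected counts (row total × column total / N):
  Case, Smoker: 106×98/222 = 46.7928
  Case, Former smoker: 106×34/222 = 16.2342
  Case, Never smoked: 106×90/222 = 42.9730
  Control, Smoker: 116×98/222 = 51.2072
  Control, Former smoker: 116×34/222 = 17.7658
  Control, Never smoked: 116×90/222 = 47.0270
Contributions (O − E)²/E:
  (13 − 46.7928)²/46.7928 = 24.4045
  (16 − 16.2342)²/16.2342 = 0.0034
  (77 − 42.9730)²/42.9730 = 26.9434
  (85 − 51.2072)²/51.2072 = 22.3006
  (18 − 17.7658)²/17.7658 = 0.0031
  (13 − 47.0270)²/47.0270 = 24.6207
χ² = 24.4045 + 0.0034 + 26.9434 + 22.3006 + 0.0031 + 24.6207 = 98.276

98.276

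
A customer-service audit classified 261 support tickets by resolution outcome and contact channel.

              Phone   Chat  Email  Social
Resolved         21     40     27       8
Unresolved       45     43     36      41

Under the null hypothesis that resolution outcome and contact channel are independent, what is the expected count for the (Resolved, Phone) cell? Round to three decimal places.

Row total (Resolved) = 96; column total (Phone) = 66; grand total N = 261.
Expected count = (row total × column total) / N = 96 × 66 / 261 = 24.276.

24.276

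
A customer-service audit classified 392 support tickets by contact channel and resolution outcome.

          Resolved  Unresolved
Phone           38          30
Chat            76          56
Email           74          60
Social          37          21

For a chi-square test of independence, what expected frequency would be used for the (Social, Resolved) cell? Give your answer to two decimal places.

Row total (Social) = 58; column total (Resolved) = 225; grand total N = 392.
Expected count = (row total × column total) / N = 58 × 225 / 392 = 33.29.

33.29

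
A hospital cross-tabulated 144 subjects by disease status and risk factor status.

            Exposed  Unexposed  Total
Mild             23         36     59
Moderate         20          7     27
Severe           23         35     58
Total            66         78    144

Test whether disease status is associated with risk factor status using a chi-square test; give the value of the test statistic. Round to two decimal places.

10.68

Grand total N = 144.
Expected counts (row total × column total / N):
  Mild, Exposed: 59×66/144 = 27.042
  Mild, Unexposed: 59×78/144 = 31.958
  Moderate, Exposed: 27×66/144 = 12.375
  Moderate, Unexposed: 27×78/144 = 14.625
  Severe, Exposed: 58×66/144 = 26.583
  Severe, Unexposed: 58×78/144 = 31.417
Contributions (O − E)²/E:
  (23 − 27.042)²/27.042 = 0.6042
  (36 − 31.958)²/31.958 = 0.5112
  (20 − 12.375)²/12.375 = 4.6982
  (7 − 14.625)²/14.625 = 3.9754
  (23 − 26.583)²/26.583 = 0.4829
  (35 − 31.417)²/31.417 = 0.4086
χ² = 0.6042 + 0.5112 + 4.6982 + 3.9754 + 0.4829 + 0.4086 = 10.68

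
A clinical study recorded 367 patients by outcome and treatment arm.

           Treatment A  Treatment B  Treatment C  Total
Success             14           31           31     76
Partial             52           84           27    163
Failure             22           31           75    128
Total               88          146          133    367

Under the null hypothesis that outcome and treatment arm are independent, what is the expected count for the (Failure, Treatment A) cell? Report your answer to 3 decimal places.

Row total (Failure) = 128; column total (Treatment A) = 88; grand total N = 367.
Expected count = (row total × column total) / N = 128 × 88 / 367 = 30.692.

30.692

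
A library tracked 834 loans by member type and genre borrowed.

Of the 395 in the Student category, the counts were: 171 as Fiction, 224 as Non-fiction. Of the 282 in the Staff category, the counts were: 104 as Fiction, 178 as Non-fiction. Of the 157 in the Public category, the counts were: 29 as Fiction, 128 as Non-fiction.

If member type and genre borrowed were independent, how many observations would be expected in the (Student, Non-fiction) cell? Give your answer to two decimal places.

Row total (Student) = 395; column total (Non-fiction) = 530; grand total N = 834.
Expected count = (row total × column total) / N = 395 × 530 / 834 = 251.02.

251.02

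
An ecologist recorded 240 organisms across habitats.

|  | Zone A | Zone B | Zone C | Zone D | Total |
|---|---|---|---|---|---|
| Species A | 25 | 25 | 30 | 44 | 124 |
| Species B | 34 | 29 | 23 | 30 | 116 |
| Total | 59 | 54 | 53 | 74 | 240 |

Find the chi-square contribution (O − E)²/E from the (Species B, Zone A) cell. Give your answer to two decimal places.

Row total (Species B) = 116; column total (Zone A) = 59; N = 240.
Expected count E = 116 × 59 / 240 = 28.517.
Contribution = (O − E)²/E = (34 − 28.517)² / 28.517 = 1.05.

1.05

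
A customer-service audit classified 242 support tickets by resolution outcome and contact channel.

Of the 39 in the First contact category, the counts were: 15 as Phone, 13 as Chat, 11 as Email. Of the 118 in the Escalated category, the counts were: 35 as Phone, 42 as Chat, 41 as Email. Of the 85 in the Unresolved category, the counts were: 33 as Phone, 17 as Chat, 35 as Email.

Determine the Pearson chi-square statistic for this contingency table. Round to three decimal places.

7.027

Row totals: 39, 118, 85. Column totals: 83, 72, 87. Grand total N = 242.
Expected counts (row total × column total / N):
  First contact, Phone: 39×83/242 = 13.3760
  First contact, Chat: 39×72/242 = 11.6033
  First contact, Email: 39×87/242 = 14.0207
  Escalated, Phone: 118×83/242 = 40.4711
  Escalated, Chat: 118×72/242 = 35.1074
  Escalated, Email: 118×87/242 = 42.4215
  Unresolved, Phone: 85×83/242 = 29.1529
  Unresolved, Chat: 85×72/242 = 25.2893
  Unresolved, Email: 85×87/242 = 30.5579
Contributions (O − E)²/E:
  (15 − 13.3760)²/13.3760 = 0.1972
  (13 − 11.6033)²/11.6033 = 0.1681
  (11 − 14.0207)²/14.0207 = 0.6508
  (35 − 40.4711)²/40.4711 = 0.7396
  (42 − 35.1074)²/35.1074 = 1.3532
  (41 − 42.4215)²/42.4215 = 0.0476
  (33 − 29.1529)²/29.1529 = 0.5077
  (17 − 25.2893)²/25.2893 = 2.7171
  (35 − 30.5579)²/30.5579 = 0.6457
χ² = 0.1972 + 0.1681 + 0.6508 + 0.7396 + 1.3532 + 0.0476 + 0.5077 + 2.7171 + 0.6457 = 7.027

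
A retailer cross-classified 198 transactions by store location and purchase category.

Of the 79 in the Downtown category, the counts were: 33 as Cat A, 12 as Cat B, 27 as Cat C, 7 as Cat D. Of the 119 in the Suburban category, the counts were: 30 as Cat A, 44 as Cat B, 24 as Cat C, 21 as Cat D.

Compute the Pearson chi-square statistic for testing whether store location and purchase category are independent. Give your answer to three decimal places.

Row totals: 79, 119. Column totals: 63, 56, 51, 28. Grand total N = 198.
Expected counts (row total × column total / N):
  Downtown, Cat A: 79×63/198 = 25.1364
  Downtown, Cat B: 79×56/198 = 22.3434
  Downtown, Cat C: 79×51/198 = 20.3485
  Downtown, Cat D: 79×28/198 = 11.1717
  Suburban, Cat A: 119×63/198 = 37.8636
  Suburban, Cat B: 119×56/198 = 33.6566
  Suburban, Cat C: 119×51/198 = 30.6515
  Suburban, Cat D: 119×28/198 = 16.8283
Contributions (O − E)²/E:
  (33 − 25.1364)²/25.1364 = 2.4600
  (12 − 22.3434)²/22.3434 = 4.7883
  (27 − 20.3485)²/20.3485 = 2.1742
  (7 − 11.1717)²/11.1717 = 1.5578
  (30 − 37.8636)²/37.8636 = 1.6331
  (44 − 33.6566)²/33.6566 = 3.1788
  (24 − 30.6515)²/30.6515 = 1.4434
  (21 − 16.8283)²/16.8283 = 1.0342
χ² = 2.4600 + 4.7883 + 2.1742 + 1.5578 + 1.6331 + 3.1788 + 1.4434 + 1.0342 = 18.270

18.270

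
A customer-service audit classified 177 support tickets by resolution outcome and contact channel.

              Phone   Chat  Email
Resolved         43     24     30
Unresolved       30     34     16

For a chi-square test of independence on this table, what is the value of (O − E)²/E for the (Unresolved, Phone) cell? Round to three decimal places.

0.272

Row total (Unresolved) = 80; column total (Phone) = 73; N = 177.
Expected count E = 80 × 73 / 177 = 32.9944.
Contribution = (O − E)²/E = (30 − 32.9944)² / 32.9944 = 0.272.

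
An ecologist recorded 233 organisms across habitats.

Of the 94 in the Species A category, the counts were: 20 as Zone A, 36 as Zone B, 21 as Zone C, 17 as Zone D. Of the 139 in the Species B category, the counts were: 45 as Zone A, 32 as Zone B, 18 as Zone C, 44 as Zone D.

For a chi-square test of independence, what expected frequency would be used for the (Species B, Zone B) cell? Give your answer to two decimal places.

40.57

Row total (Species B) = 139; column total (Zone B) = 68; grand total N = 233.
Expected count = (row total × column total) / N = 139 × 68 / 233 = 40.57.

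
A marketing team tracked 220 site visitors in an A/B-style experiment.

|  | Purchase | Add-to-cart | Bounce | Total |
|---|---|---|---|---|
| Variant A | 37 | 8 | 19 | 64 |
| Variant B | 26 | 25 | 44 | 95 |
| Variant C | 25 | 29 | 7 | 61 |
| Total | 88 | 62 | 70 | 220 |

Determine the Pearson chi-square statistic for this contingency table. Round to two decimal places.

Grand total N = 220.
Expected counts (row total × column total / N):
  Variant A, Purchase: 64×88/220 = 25.600
  Variant A, Add-to-cart: 64×62/220 = 18.036
  Variant A, Bounce: 64×70/220 = 20.364
  Variant B, Purchase: 95×88/220 = 38.000
  Variant B, Add-to-cart: 95×62/220 = 26.773
  Variant B, Bounce: 95×70/220 = 30.227
  Variant C, Purchase: 61×88/220 = 24.400
  Variant C, Add-to-cart: 61×62/220 = 17.191
  Variant C, Bounce: 61×70/220 = 19.409
Contributions (O − E)²/E:
  (37 − 25.600)²/25.600 = 5.0766
  (8 − 18.036)²/18.036 = 5.5845
  (19 − 20.364)²/20.364 = 0.0914
  (26 − 38.000)²/38.000 = 3.7895
  (25 − 26.773)²/26.773 = 0.1174
  (44 − 30.227)²/30.227 = 6.2757
  (25 − 24.400)²/24.400 = 0.0148
  (29 − 17.191)²/17.191 = 8.1119
  (7 − 19.409)²/19.409 = 7.9336
χ² = 5.0766 + 5.5845 + 0.0914 + 3.7895 + 0.1174 + 6.2757 + 0.0148 + 8.1119 + 7.9336 = 37.00

37.00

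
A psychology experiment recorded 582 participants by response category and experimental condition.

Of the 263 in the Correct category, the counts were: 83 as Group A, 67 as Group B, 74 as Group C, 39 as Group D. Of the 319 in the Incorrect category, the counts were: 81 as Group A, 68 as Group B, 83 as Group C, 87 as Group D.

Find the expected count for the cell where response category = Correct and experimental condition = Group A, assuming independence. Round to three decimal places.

Row total (Correct) = 263; column total (Group A) = 164; grand total N = 582.
Expected count = (row total × column total) / N = 263 × 164 / 582 = 74.110.

74.110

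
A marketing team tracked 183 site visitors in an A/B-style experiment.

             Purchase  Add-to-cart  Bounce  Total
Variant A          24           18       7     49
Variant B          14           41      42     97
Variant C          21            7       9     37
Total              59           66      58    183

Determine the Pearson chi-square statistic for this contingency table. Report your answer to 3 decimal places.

Grand total N = 183.
Expected counts (row total × column total / N):
  Variant A, Purchase: 49×59/183 = 15.7978
  Variant A, Add-to-cart: 49×66/183 = 17.6721
  Variant A, Bounce: 49×58/183 = 15.5301
  Variant B, Purchase: 97×59/183 = 31.2732
  Variant B, Add-to-cart: 97×66/183 = 34.9836
  Variant B, Bounce: 97×58/183 = 30.7432
  Variant C, Purchase: 37×59/183 = 11.9290
  Variant C, Add-to-cart: 37×66/183 = 13.3443
  Variant C, Bounce: 37×58/183 = 11.7268
Contributions (O − E)²/E:
  (24 − 15.7978)²/15.7978 = 4.2586
  (18 − 17.6721)²/17.6721 = 0.0061
  (7 − 15.5301)²/15.5301 = 4.6853
  (14 − 31.2732)²/31.2732 = 9.5405
  (41 − 34.9836)²/34.9836 = 1.0347
  (42 − 30.7432)²/30.7432 = 4.1217
  (21 − 11.9290)²/11.9290 = 6.8977
  (7 − 13.3443)²/13.3443 = 3.0163
  (9 − 11.7268)²/11.7268 = 0.6341
χ² = 4.2586 + 0.0061 + 4.6853 + 9.5405 + 1.0347 + 4.1217 + 6.8977 + 3.0163 + 0.6341 = 34.195

34.195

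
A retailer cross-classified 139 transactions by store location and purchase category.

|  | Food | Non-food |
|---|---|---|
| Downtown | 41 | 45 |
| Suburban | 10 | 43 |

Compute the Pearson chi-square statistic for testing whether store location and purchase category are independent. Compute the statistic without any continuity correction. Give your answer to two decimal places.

Row totals: 86, 53. Column totals: 51, 88. Grand total N = 139.
Expected counts (row total × column total / N):
  Downtown, Food: 86×51/139 = 31.554
  Downtown, Non-food: 86×88/139 = 54.446
  Suburban, Food: 53×51/139 = 19.446
  Suburban, Non-food: 53×88/139 = 33.554
Contributions (O − E)²/E:
  (41 − 31.554)²/31.554 = 2.8278
  (45 − 54.446)²/54.446 = 1.6388
  (10 − 19.446)²/19.446 = 4.5884
  (43 − 33.554)²/33.554 = 2.6592
χ² = 2.8278 + 1.6388 + 4.5884 + 2.6592 = 11.71

11.71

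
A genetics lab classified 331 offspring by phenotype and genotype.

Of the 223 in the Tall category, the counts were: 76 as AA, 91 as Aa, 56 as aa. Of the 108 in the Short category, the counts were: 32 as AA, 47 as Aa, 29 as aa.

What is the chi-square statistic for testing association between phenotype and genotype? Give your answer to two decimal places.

0.66

Row totals: 223, 108. Column totals: 108, 138, 85. Grand total N = 331.
Expected counts (row total × column total / N):
  Tall, AA: 223×108/331 = 72.761
  Tall, Aa: 223×138/331 = 92.973
  Tall, aa: 223×85/331 = 57.266
  Short, AA: 108×108/331 = 35.239
  Short, Aa: 108×138/331 = 45.027
  Short, aa: 108×85/331 = 27.734
Contributions (O − E)²/E:
  (76 − 72.761)²/72.761 = 0.1442
  (91 − 92.973)²/92.973 = 0.0419
  (56 − 57.266)²/57.266 = 0.0280
  (32 − 35.239)²/35.239 = 0.2977
  (47 − 45.027)²/45.027 = 0.0865
  (29 − 27.734)²/27.734 = 0.0578
χ² = 0.1442 + 0.0419 + 0.0280 + 0.2977 + 0.0865 + 0.0578 = 0.66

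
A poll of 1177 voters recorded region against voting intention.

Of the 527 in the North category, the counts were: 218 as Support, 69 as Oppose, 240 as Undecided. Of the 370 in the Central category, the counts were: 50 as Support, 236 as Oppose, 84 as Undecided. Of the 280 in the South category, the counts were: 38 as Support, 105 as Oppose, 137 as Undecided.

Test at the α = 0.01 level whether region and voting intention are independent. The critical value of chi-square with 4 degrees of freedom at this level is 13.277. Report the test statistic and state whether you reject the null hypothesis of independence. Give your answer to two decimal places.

285.67; reject H₀

Row totals: 527, 370, 280. Column totals: 306, 410, 461. Grand total N = 1177.
Expected counts (row total × column total / N):
  North, Support: 527×306/1177 = 137.011
  North, Oppose: 527×410/1177 = 183.577
  North, Undecided: 527×461/1177 = 206.412
  Central, Support: 370×306/1177 = 96.194
  Central, Oppose: 370×410/1177 = 128.887
  Central, Undecided: 370×461/1177 = 144.919
  South, Support: 280×306/1177 = 72.795
  South, Oppose: 280×410/1177 = 97.536
  South, Undecided: 280×461/1177 = 109.669
Contributions (O − E)²/E:
  (218 − 137.011)²/137.011 = 47.8737
  (69 − 183.577)²/183.577 = 71.5116
  (240 − 206.412)²/206.412 = 5.4655
  (50 − 96.194)²/96.194 = 22.1831
  (236 − 128.887)²/128.887 = 89.0175
  (84 − 144.919)²/144.919 = 25.6083
  (38 − 72.795)²/72.795 = 16.6315
  (105 − 97.536)²/97.536 = 0.5712
  (137 − 109.669)²/109.669 = 6.8113
χ² = 47.8737 + 71.5116 + 5.4655 + 22.1831 + 89.0175 + 25.6083 + 16.6315 + 0.5712 + 6.8113 = 285.67
df = (3−1)(3−1) = 4. Since 285.67 > 13.277, reject the null hypothesis of independence at α = 0.01.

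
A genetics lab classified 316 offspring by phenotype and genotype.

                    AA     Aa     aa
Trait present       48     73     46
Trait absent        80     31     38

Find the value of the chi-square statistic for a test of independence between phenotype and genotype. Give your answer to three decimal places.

Row totals: 167, 149. Column totals: 128, 104, 84. Grand total N = 316.
Expected counts (row total × column total / N):
  Trait present, AA: 167×128/316 = 67.6456
  Trait present, Aa: 167×104/316 = 54.9620
  Trait present, aa: 167×84/316 = 44.3924
  Trait absent, AA: 149×128/316 = 60.3544
  Trait absent, Aa: 149×104/316 = 49.0380
  Trait absent, aa: 149×84/316 = 39.6076
Contributions (O − E)²/E:
  (48 − 67.6456)²/67.6456 = 5.7055
  (73 − 54.9620)²/54.9620 = 5.9199
  (46 − 44.3924)²/44.3924 = 0.0582
  (80 − 60.3544)²/60.3544 = 6.3947
  (31 − 49.0380)²/49.0380 = 6.6350
  (38 − 39.6076)²/39.6076 = 0.0652
χ² = 5.7055 + 5.9199 + 0.0582 + 6.3947 + 6.6350 + 0.0652 = 24.779

24.779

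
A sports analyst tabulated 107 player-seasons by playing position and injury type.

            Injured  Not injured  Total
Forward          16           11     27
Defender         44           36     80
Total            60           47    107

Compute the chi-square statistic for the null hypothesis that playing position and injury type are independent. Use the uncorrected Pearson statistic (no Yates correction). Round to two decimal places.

Grand total N = 107.
Expected counts (row total × column total / N):
  Forward, Injured: 27×60/107 = 15.140
  Forward, Not injured: 27×47/107 = 11.860
  Defender, Injured: 80×60/107 = 44.860
  Defender, Not injured: 80×47/107 = 35.140
Contributions (O − E)²/E:
  (16 − 15.140)²/15.140 = 0.0489
  (11 − 11.860)²/11.860 = 0.0624
  (44 − 44.860)²/44.860 = 0.0165
  (36 − 35.140)²/35.140 = 0.0210
χ² = 0.0489 + 0.0624 + 0.0165 + 0.0210 = 0.15

0.15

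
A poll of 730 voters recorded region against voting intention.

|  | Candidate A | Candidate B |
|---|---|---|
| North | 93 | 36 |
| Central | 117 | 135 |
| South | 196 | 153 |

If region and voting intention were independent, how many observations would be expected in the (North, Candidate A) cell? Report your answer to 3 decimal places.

Row total (North) = 129; column total (Candidate A) = 406; grand total N = 730.
Expected count = (row total × column total) / N = 129 × 406 / 730 = 71.745.

71.745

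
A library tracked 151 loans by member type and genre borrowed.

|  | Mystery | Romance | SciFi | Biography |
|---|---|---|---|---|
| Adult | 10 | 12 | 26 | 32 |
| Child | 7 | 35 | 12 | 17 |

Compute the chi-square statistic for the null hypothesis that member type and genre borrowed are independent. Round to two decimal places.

Row totals: 80, 71. Column totals: 17, 47, 38, 49. Grand total N = 151.
Expected counts (row total × column total / N):
  Adult, Mystery: 80×17/151 = 9.007
  Adult, Romance: 80×47/151 = 24.901
  Adult, SciFi: 80×38/151 = 20.132
  Adult, Biography: 80×49/151 = 25.960
  Child, Mystery: 71×17/151 = 7.993
  Child, Romance: 71×47/151 = 22.099
  Child, SciFi: 71×38/151 = 17.868
  Child, Biography: 71×49/151 = 23.040
Contributions (O − E)²/E:
  (10 − 9.007)²/9.007 = 0.1095
  (12 − 24.901)²/24.901 = 6.6839
  (26 − 20.132)²/20.132 = 1.7104
  (32 − 25.960)²/25.960 = 1.4053
  (7 − 7.993)²/7.993 = 0.1234
  (35 − 22.099)²/22.099 = 7.5314
  (12 − 17.868)²/17.868 = 1.9271
  (17 − 23.040)²/23.040 = 1.5834
χ² = 0.1095 + 6.6839 + 1.7104 + 1.4053 + 0.1234 + 7.5314 + 1.9271 + 1.5834 = 21.07

21.07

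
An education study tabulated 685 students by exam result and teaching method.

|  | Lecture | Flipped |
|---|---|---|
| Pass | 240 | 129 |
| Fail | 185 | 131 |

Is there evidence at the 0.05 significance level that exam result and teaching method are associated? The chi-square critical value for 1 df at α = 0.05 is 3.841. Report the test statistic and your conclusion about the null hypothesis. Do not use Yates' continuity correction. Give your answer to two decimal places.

3.05; fail to reject H₀

Row totals: 369, 316. Column totals: 425, 260. Grand total N = 685.
Expected counts (row total × column total / N):
  Pass, Lecture: 369×425/685 = 228.942
  Pass, Flipped: 369×260/685 = 140.058
  Fail, Lecture: 316×425/685 = 196.058
  Fail, Flipped: 316×260/685 = 119.942
Contributions (O − E)²/E:
  (240 − 228.942)²/228.942 = 0.5341
  (129 − 140.058)²/140.058 = 0.8731
  (185 − 196.058)²/196.058 = 0.6237
  (131 − 119.942)²/119.942 = 1.0195
χ² = 0.5341 + 0.8731 + 0.6237 + 1.0195 = 3.05
df = (2−1)(2−1) = 1. Since 3.05 < 3.841, fail to reject the null hypothesis of independence at α = 0.05.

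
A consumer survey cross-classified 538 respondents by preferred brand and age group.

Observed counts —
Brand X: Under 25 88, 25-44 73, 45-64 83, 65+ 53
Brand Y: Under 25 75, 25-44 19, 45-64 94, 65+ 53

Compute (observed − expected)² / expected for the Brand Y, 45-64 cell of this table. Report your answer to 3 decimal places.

2.730

Row total (Brand Y) = 241; column total (45-64) = 177; N = 538.
Expected count E = 241 × 177 / 538 = 79.2881.
Contribution = (O − E)²/E = (94 − 79.2881)² / 79.2881 = 2.730.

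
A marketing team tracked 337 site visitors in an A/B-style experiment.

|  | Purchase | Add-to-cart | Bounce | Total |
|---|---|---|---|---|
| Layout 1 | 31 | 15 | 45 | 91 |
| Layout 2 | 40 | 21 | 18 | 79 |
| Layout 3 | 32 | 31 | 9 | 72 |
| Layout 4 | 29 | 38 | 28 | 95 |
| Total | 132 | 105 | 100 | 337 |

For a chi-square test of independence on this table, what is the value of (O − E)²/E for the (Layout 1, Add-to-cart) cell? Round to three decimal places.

Row total (Layout 1) = 91; column total (Add-to-cart) = 105; N = 337.
Expected count E = 91 × 105 / 337 = 28.3531.
Contribution = (O − E)²/E = (15 − 28.3531)² / 28.3531 = 6.289.

6.289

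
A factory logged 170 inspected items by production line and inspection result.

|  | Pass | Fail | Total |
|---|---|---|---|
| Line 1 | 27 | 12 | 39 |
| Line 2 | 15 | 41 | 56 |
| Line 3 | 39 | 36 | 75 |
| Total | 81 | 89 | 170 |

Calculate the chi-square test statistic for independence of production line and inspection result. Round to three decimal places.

Grand total N = 170.
Expected counts (row total × column total / N):
  Line 1, Pass: 39×81/170 = 18.5824
  Line 1, Fail: 39×89/170 = 20.4176
  Line 2, Pass: 56×81/170 = 26.6824
  Line 2, Fail: 56×89/170 = 29.3176
  Line 3, Pass: 75×81/170 = 35.7353
  Line 3, Fail: 75×89/170 = 39.2647
Contributions (O − E)²/E:
  (27 − 18.5824)²/18.5824 = 3.8131
  (12 − 20.4176)²/20.4176 = 3.4703
  (15 − 26.6824)²/26.6824 = 5.1149
  (41 − 29.3176)²/29.3176 = 4.6552
  (39 − 35.7353)²/35.7353 = 0.2983
  (36 − 39.2647)²/39.2647 = 0.2714
χ² = 3.8131 + 3.4703 + 5.1149 + 4.6552 + 0.2983 + 0.2714 = 17.623

17.623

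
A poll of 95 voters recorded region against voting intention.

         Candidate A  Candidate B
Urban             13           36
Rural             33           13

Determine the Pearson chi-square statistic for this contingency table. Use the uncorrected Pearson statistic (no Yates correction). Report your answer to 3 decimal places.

Row totals: 49, 46. Column totals: 46, 49. Grand total N = 95.
Expected counts (row total × column total / N):
  Urban, Candidate A: 49×46/95 = 23.7263
  Urban, Candidate B: 49×49/95 = 25.2737
  Rural, Candidate A: 46×46/95 = 22.2737
  Rural, Candidate B: 46×49/95 = 23.7263
Contributions (O − E)²/E:
  (13 − 23.7263)²/23.7263 = 4.8492
  (36 − 25.2737)²/25.2737 = 4.5523
  (33 − 22.2737)²/22.2737 = 5.1654
  (13 − 23.7263)²/23.7263 = 4.8492
χ² = 4.8492 + 4.5523 + 5.1654 + 4.8492 = 19.416

19.416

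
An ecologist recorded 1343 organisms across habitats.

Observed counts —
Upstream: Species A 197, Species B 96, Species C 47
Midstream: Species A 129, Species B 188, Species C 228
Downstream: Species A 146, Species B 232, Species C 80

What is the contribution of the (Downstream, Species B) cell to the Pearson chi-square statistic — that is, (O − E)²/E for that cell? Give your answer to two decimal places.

Row total (Downstream) = 458; column total (Species B) = 516; N = 1343.
Expected count E = 458 × 516 / 1343 = 175.970.
Contribution = (O − E)²/E = (232 − 175.970)² / 175.970 = 17.84.

17.84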